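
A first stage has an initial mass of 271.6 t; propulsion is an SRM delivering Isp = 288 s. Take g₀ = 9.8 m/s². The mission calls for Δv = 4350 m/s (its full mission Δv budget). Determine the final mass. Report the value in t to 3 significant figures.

v_e = Isp · g₀ = 288 × 9.8 = 2822.4 m/s.
m₀/m_f = exp(Δv / v_e) = exp(4350 / 2822.4) = exp(1.5412) = 4.6704.
m_f = m₀ / 4.6704 = 271.6 / 4.6704 = 58.1535 t.

final mass ≈ 58.2 t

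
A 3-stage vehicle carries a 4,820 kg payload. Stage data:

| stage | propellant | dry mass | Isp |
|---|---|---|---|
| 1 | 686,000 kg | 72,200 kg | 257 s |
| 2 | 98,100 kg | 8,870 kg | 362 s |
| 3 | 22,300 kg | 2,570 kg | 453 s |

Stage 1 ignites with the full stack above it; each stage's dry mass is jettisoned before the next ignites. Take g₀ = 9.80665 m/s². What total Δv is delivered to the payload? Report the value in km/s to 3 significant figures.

Ignition mass of stage 1 = 686,000+72,200 + 98,100+8,870 + 22,300+2,570 + 4,820 = 894,860 kg.
Stage 1: m₀ = 894,860 kg, m_f = 894,860 − 686,000 = 208,860 kg; Δv = 257×9.80665×ln(4.284) = 2520.3×1.4550 ≈ 3667 m/s.
Stage 2: m₀ = 136,660 kg, m_f = 136,660 − 98,100 = 38,560 kg; Δv = 362×9.80665×ln(3.544) = 3550.0×1.2653 ≈ 4492 m/s.
Stage 3: m₀ = 29,690 kg, m_f = 29,690 − 22,300 = 7,390 kg; Δv = 453×9.80665×ln(4.018) = 4442.4×1.3907 ≈ 6178 m/s.
Total Δv = 3667 + 4492 + 6178 = 14337 m/s.

Δv ≈ 14.3 km/s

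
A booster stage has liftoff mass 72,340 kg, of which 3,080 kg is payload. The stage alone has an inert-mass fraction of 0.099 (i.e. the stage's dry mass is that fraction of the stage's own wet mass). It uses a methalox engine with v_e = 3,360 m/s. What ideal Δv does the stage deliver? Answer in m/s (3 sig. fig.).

Stage wet mass = m₀ − payload = 72,340 − 3,080 = 69,260 kg.
Stage dry mass = ε × stage wet mass = 0.099 × 69,260 = 6,856.74 kg.
Burnout mass m_f = stage dry + payload = 6,856.74 + 3,080 = 9,936.74 kg.
Δv = v_e · ln(72,340/9,936.74) = 3360.0 × ln(7.28) = 3360.0 × 1.9851 ≈ 6670 m/s.

Δv ≈ 6670 m/s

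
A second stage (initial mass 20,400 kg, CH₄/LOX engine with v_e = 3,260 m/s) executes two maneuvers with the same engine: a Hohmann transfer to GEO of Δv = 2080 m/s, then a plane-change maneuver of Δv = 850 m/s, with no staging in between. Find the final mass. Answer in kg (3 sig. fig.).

final mass ≈ 8300 kg

After the first burn: m = 20400 × exp(−2080/3260.0) = 20400 × 0.52833 = 10,777.9 kg.
After the second burn: m = 10,777.9 × exp(−850/3260.0) = 10,777.9 × 0.77048 = 8,304.16 kg.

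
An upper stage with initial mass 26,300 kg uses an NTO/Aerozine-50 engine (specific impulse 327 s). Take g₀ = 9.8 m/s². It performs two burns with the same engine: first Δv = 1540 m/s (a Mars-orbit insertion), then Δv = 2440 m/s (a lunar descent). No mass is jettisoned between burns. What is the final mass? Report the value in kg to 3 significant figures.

v_e = Isp · g₀ = 327 × 9.8 = 3204.6 m/s.
After the first burn: m = 26300 × exp(−1540/3204.6) = 26300 × 0.61844 = 16,265 kg.
After the second burn: m = 16,265 × exp(−2440/3204.6) = 16,265 × 0.46701 = 7,595.92 kg.

final mass ≈ 7600 kg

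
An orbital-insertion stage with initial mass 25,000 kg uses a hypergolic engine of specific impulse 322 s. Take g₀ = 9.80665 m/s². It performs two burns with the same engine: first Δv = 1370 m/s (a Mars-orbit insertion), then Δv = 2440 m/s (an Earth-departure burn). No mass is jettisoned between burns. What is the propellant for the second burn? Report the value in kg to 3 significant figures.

v_e = Isp · g₀ = 322 × 9.80665 = 3157.7 m/s.
After the first burn: m = 25000 × exp(−1370/3157.7) = 25000 × 0.64801 = 16,200.3 kg.
After the second burn: m = 16,200.3 × exp(−2440/3157.7) = 16,200.3 × 0.46176 = 7,480.65 kg.
Second-burn propellant = 16,200.3 − 7,480.65 = 8,719.65 kg.

propellant for the second burn ≈ 8720 kg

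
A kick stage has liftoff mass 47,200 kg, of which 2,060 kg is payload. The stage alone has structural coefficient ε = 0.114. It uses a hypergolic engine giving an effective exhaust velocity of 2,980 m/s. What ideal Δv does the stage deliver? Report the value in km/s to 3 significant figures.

Stage wet mass = m₀ − payload = 47,200 − 2,060 = 45,140 kg.
Stage dry mass = ε × stage wet mass = 0.114 × 45,140 = 5,145.96 kg.
Burnout mass m_f = stage dry + payload = 5,145.96 + 2,060 = 7,205.96 kg.
Using Δv = v_e ln(m₀/m_f): Δv = v_e · ln(47,200/7,205.96) = 2980.0 × ln(6.55) = 2980.0 × 1.8795 ≈ 5601 m/s.

Δv ≈ 5.60 km/s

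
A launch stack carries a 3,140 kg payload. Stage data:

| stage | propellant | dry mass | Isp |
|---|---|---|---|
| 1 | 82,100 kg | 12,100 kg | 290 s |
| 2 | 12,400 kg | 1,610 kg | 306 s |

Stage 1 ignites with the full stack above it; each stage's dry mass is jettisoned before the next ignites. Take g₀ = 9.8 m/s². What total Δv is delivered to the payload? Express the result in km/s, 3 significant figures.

Ignition mass of stage 1 = 82,100+12,100 + 12,400+1,610 + 3,140 = 111,350 kg.
Stage 1: m₀ = 111,350 kg, m_f = 111,350 − 82,100 = 29,250 kg; Δv = 290×9.8×ln(3.807) = 2842.0×1.3368 ≈ 3799 m/s.
Stage 2: m₀ = 17,150 kg, m_f = 17,150 − 12,400 = 4,750 kg; Δv = 306×9.8×ln(3.611) = 2998.8×1.2839 ≈ 3850 m/s.
Total Δv = 3799 + 3850 = 7649 m/s.

Δv ≈ 7.65 km/s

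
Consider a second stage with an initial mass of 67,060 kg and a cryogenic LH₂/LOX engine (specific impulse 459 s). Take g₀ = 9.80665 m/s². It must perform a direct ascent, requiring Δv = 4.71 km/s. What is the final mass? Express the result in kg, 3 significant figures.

v_e = Isp · g₀ = 459 × 9.80665 = 4501.3 m/s.
From the ideal rocket equation, m₀/m_f = exp(Δv / v_e) = exp(4710 / 4501.3) = exp(1.0464) = 2.8473.
m_f = m₀ / 2.8473 = 67,060 / 2.8473 = 23,552.1 kg.

final mass ≈ 23600 kg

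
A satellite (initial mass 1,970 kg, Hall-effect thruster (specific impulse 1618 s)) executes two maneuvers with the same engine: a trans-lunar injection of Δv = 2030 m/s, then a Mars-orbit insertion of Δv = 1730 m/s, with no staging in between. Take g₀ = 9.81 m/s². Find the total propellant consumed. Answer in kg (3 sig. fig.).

total propellant consumed ≈ 416 kg

v_e = Isp · g₀ = 1618 × 9.81 = 15872.6 m/s.
After the first burn: m = 1970 × exp(−2030/15872.6) = 1970 × 0.87995 = 1,733.5 kg.
After the second burn: m = 1,733.5 × exp(−1730/15872.6) = 1,733.5 × 0.89674 = 1,554.5 kg.
Total propellant = m₀ − m_final = 1970 − 1,554.5 = 415.5 kg.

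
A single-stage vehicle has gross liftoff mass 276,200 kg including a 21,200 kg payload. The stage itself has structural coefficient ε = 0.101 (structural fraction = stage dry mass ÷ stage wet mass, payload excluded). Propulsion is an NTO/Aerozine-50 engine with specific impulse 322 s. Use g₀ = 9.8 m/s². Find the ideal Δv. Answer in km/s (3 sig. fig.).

Δv ≈ 5.59 km/s

Stage wet mass = m₀ − payload = 276,200 − 21,200 = 255,000 kg.
Stage dry mass = ε × stage wet mass = 0.101 × 255,000 = 25,755 kg.
Burnout mass m_f = stage dry + payload = 25,755 + 21,200 = 46,955 kg.
v_e = Isp · g₀ = 322 × 9.8 = 3155.6 m/s.
Rocket equation: Δv = v_e · ln(276,200/46,955) = 3155.6 × ln(5.882) = 3155.6 × 1.7719 ≈ 5592 m/s.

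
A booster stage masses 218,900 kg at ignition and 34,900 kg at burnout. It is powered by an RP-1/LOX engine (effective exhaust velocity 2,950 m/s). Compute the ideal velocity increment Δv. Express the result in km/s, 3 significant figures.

Δv ≈ 5.42 km/s

Rocket equation: Δv = v_e · ln(m₀/m_f) = 2950.0 × ln(6.272) = 2950.0 × 1.8361 ≈ 5416.6 m/s.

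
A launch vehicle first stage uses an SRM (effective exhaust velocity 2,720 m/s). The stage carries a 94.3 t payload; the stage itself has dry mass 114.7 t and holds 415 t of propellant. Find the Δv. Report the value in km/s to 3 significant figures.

m₀ = payload + dry + propellant = 94.3 + 114.7 + 415 = 624 t.
m_f = payload + dry = 94.3 + 114.7 = 209 t.
Δv = v_e · ln(m₀/m_f) = 2720.0 × ln(2.986) = 2720.0 × 1.0938 ≈ 2975.2 m/s.

Δv ≈ 2.98 km/s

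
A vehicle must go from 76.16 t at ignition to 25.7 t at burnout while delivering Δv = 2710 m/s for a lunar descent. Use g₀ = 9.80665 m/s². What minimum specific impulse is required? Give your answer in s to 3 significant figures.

ln(m₀/m_f) = ln(76160/25700) = ln(2.963) = 1.0863.
v_e = Δv / ln(m₀/m_f) = 2710 / 1.0863 = 2494.6 m/s.
Isp = v_e / g₀ = 2494.6 / 9.80665 = 254.4 s.

Isp ≈ 254 s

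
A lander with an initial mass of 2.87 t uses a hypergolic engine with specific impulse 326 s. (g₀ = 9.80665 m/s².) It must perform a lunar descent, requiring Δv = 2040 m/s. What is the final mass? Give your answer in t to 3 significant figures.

final mass ≈ 1.52 t

v_e = Isp · g₀ = 326 × 9.80665 = 3197.0 m/s.
Rocket equation: m₀/m_f = exp(Δv / v_e) = exp(2040 / 3197.0) = exp(0.6381) = 1.8929.
m_f = m₀ / 1.8929 = 2.87 / 1.8929 = 1.51619 t.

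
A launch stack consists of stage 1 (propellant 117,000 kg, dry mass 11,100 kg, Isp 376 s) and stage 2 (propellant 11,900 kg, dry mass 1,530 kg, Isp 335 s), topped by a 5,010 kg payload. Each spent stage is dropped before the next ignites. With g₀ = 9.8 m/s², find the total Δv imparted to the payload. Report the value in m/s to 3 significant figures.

Ignition mass of stage 1 = 117,000+11,100 + 11,900+1,530 + 5,010 = 146,540 kg.
Stage 1: m₀ = 146,540 kg, m_f = 146,540 − 117,000 = 29,540 kg; Δv = 376×9.8×ln(4.961) = 3684.8×1.6016 ≈ 5901 m/s.
Stage 2: m₀ = 18,440 kg, m_f = 18,440 − 11,900 = 6,540 kg; Δv = 335×9.8×ln(2.82) = 3283.0×1.0366 ≈ 3403 m/s.
Total Δv = 5901 + 3403 = 9304 m/s.

Δv ≈ 9300 m/s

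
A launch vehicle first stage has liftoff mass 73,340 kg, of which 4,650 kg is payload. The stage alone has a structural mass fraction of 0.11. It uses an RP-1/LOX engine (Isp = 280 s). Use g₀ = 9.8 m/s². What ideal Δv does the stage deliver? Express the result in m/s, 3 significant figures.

Stage wet mass = m₀ − payload = 73,340 − 4,650 = 68,690 kg.
Stage dry mass = ε × stage wet mass = 0.11 × 68,690 = 7,555.9 kg.
Burnout mass m_f = stage dry + payload = 7,555.9 + 4,650 = 12,205.9 kg.
v_e = Isp · g₀ = 280 × 9.8 = 2744.0 m/s.
Using Δv = v_e ln(m₀/m_f): Δv = v_e · ln(73,340/12,205.9) = 2744.0 × ln(6.009) = 2744.0 × 1.7932 ≈ 4921 m/s.

Δv ≈ 4920 m/s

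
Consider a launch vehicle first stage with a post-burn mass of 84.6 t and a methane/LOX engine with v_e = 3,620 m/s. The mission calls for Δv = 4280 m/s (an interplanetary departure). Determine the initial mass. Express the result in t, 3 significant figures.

m₀/m_f = exp(Δv / v_e) = exp(4280 / 3620.0) = exp(1.1823) = 3.2619.
m₀ = m_f × 3.2619 = 84.6 × 3.2619 = 275.957 t.

initial mass ≈ 276 t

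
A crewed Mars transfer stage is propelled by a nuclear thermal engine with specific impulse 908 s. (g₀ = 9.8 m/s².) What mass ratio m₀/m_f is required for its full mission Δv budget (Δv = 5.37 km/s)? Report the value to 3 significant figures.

v_e = Isp · g₀ = 908 × 9.8 = 8898.4 m/s.
Rocket equation: m₀/m_f = exp(Δv / v_e) = exp(5370 / 8898.4) = exp(0.6035) = 1.8285.

mass ratio ≈ 1.83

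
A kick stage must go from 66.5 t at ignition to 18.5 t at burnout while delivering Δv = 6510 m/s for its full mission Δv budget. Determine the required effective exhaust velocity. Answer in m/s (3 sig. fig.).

ln(m₀/m_f) = ln(66500/18500) = ln(3.595) = 1.2794.
v_e = Δv / ln(m₀/m_f) = 6510 / 1.2794 = 5088.2 m/s.

v_e ≈ 5090 m/s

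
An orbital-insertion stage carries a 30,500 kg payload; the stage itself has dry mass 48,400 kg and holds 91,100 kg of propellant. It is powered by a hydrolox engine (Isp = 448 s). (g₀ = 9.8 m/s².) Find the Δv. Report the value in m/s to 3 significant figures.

Δv ≈ 3370 m/s

v_e = Isp · g₀ = 448 × 9.8 = 4390.4 m/s.
m₀ = payload + dry + propellant = 30,500 + 48,400 + 91,100 = 170,000 kg.
m_f = payload + dry = 30,500 + 48,400 = 78,900 kg.
Δv = v_e · ln(m₀/m_f) = 4390.4 × ln(2.155) = 4390.4 × 0.7676 ≈ 3370.1 m/s.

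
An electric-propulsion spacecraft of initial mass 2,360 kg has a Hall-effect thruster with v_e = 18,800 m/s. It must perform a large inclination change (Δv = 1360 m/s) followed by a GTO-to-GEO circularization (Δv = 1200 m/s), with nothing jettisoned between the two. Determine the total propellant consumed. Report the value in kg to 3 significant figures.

total propellant consumed ≈ 300 kg

After the first burn: m = 2360 × exp(−1360/18800.0) = 2360 × 0.93021 = 2,195.3 kg.
After the second burn: m = 2,195.3 × exp(−1200/18800.0) = 2,195.3 × 0.93816 = 2,059.54 kg.
Total propellant = m₀ − m_final = 2360 − 2,059.54 = 300.46 kg.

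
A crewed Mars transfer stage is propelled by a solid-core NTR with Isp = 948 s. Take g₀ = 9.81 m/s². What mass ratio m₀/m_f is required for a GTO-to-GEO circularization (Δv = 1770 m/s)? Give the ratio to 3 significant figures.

v_e = Isp · g₀ = 948 × 9.81 = 9299.9 m/s.
By the Tsiolkovsky rocket equation, m₀/m_f = exp(Δv / v_e) = exp(1770 / 9299.9) = exp(0.1903) = 1.2096.

mass ratio ≈ 1.21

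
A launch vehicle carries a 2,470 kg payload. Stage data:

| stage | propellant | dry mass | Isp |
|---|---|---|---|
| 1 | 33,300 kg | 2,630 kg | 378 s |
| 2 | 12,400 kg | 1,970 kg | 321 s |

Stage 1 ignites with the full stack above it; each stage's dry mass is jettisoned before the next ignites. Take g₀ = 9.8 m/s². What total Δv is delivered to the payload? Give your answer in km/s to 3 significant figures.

Δv ≈ 7.89 km/s

Ignition mass of stage 1 = 33,300+2,630 + 12,400+1,970 + 2,470 = 52,770 kg.
Stage 1: m₀ = 52,770 kg, m_f = 52,770 − 33,300 = 19,470 kg; Δv = 378×9.8×ln(2.71) = 3704.4×0.9971 ≈ 3694 m/s.
Stage 2: m₀ = 16,840 kg, m_f = 16,840 − 12,400 = 4,440 kg; Δv = 321×9.8×ln(3.793) = 3145.8×1.3331 ≈ 4194 m/s.
Total Δv = 3694 + 4194 = 7888 m/s.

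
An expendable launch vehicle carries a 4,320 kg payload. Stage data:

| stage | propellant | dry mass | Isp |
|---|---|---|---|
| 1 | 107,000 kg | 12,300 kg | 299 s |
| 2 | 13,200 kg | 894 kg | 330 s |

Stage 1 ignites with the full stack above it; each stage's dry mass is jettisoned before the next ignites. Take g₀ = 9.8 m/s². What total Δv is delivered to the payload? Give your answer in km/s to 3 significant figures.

Ignition mass of stage 1 = 107,000+12,300 + 13,200+894 + 4,320 = 137,714 kg.
Stage 1: m₀ = 137,714 kg, m_f = 137,714 − 107,000 = 30,714 kg; Δv = 299×9.8×ln(4.484) = 2930.2×1.5005 ≈ 4397 m/s.
Stage 2: m₀ = 18,414 kg, m_f = 18,414 − 13,200 = 5,214 kg; Δv = 330×9.8×ln(3.532) = 3234.0×1.2618 ≈ 4081 m/s.
Total Δv = 4397 + 4081 = 8478 m/s.

Δv ≈ 8.48 km/s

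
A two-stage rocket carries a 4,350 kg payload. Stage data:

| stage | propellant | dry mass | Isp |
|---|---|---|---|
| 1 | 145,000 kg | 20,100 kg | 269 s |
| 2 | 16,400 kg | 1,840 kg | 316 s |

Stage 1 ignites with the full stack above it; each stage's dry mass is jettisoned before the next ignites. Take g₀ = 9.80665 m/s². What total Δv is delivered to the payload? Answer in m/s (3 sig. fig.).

Ignition mass of stage 1 = 145,000+20,100 + 16,400+1,840 + 4,350 = 187,690 kg.
Stage 1: m₀ = 187,690 kg, m_f = 187,690 − 145,000 = 42,690 kg; Δv = 269×9.80665×ln(4.397) = 2638.0×1.4808 ≈ 3906 m/s.
Stage 2: m₀ = 22,590 kg, m_f = 22,590 − 16,400 = 6,190 kg; Δv = 316×9.80665×ln(3.649) = 3098.9×1.2946 ≈ 4012 m/s.
Total Δv = 3906 + 4012 = 7918 m/s.

Δv ≈ 7920 m/s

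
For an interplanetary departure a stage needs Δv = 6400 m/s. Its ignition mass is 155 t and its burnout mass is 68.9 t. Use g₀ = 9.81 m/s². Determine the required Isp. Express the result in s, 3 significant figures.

ln(m₀/m_f) = ln(155000/68900) = ln(2.25) = 0.8108.
v_e = Δv / ln(m₀/m_f) = 6400 / 0.8108 = 7893.7 m/s.
Isp = v_e / g₀ = 7893.7 / 9.81 = 804.7 s.

Isp ≈ 805 s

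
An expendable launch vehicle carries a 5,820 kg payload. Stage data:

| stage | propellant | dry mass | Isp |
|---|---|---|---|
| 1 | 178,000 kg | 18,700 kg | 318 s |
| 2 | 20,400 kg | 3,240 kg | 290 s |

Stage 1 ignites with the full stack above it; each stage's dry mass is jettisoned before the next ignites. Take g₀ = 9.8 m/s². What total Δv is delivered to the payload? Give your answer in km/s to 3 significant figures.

Ignition mass of stage 1 = 178,000+18,700 + 20,400+3,240 + 5,820 = 226,160 kg.
Stage 1: m₀ = 226,160 kg, m_f = 226,160 − 178,000 = 48,160 kg; Δv = 318×9.8×ln(4.696) = 3116.4×1.5467 ≈ 4820 m/s.
Stage 2: m₀ = 29,460 kg, m_f = 29,460 − 20,400 = 9,060 kg; Δv = 290×9.8×ln(3.252) = 2842.0×1.1792 ≈ 3351 m/s.
Total Δv = 4820 + 3351 = 8171 m/s.

Δv ≈ 8.17 km/s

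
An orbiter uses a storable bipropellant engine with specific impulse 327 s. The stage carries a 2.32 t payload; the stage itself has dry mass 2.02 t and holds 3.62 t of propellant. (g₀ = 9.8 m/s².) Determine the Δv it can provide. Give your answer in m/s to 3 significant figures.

Δv ≈ 1940 m/s

v_e = Isp · g₀ = 327 × 9.8 = 3204.6 m/s.
m₀ = payload + dry + propellant = 2.32 + 2.02 + 3.62 = 7.96 t.
m_f = payload + dry = 2.32 + 2.02 = 4.34 t.
Δv = v_e · ln(m₀/m_f) = 3204.6 × ln(1.834) = 3204.6 × 0.6066 ≈ 1943.8 m/s.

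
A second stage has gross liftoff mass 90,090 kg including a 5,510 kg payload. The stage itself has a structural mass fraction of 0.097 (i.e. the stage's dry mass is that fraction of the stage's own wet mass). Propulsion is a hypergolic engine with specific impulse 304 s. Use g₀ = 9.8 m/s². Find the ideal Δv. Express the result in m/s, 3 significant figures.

Δv ≈ 5610 m/s

Stage wet mass = m₀ − payload = 90,090 − 5,510 = 84,580 kg.
Stage dry mass = ε × stage wet mass = 0.097 × 84,580 = 8,204.26 kg.
Burnout mass m_f = stage dry + payload = 8,204.26 + 5,510 = 13,714.26 kg.
v_e = Isp · g₀ = 304 × 9.8 = 2979.2 m/s.
Δv = v_e · ln(90,090/13,714.26) = 2979.2 × ln(6.569) = 2979.2 × 1.8824 ≈ 5608 m/s.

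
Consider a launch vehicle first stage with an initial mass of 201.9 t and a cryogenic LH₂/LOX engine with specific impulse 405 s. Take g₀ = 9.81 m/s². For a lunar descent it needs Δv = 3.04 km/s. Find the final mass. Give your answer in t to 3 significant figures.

v_e = Isp · g₀ = 405 × 9.81 = 3973.1 m/s.
Rocket equation: m₀/m_f = exp(Δv / v_e) = exp(3040 / 3973.1) = exp(0.7652) = 2.1493.
m_f = m₀ / 2.1493 = 201.9 / 2.1493 = 93.9376 t.

final mass ≈ 93.9 t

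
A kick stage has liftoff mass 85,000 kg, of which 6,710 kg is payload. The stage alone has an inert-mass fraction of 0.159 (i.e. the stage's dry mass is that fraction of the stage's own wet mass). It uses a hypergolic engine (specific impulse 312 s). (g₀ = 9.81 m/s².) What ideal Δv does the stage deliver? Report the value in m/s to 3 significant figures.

Stage wet mass = m₀ − payload = 85,000 − 6,710 = 78,290 kg.
Stage dry mass = ε × stage wet mass = 0.159 × 78,290 = 12,448.1 kg.
Burnout mass m_f = stage dry + payload = 12,448.1 + 6,710 = 19,158.1 kg.
v_e = Isp · g₀ = 312 × 9.81 = 3060.7 m/s.
Δv = v_e · ln(85,000/19,158.1) = 3060.7 × ln(4.437) = 3060.7 × 1.4899 ≈ 4560 m/s.

Δv ≈ 4560 m/s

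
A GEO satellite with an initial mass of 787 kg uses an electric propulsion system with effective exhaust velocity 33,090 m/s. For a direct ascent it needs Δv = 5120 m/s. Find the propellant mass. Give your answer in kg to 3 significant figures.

propellant mass ≈ 113 kg

m₀/m_f = exp(Δv / v_e) = exp(5120 / 33090.0) = exp(0.1547) = 1.1673.
m_f = 787 / 1.1673 = 674.205 kg, so propellant = m₀ − m_f = 787 − 674.205 = 112.795 kg.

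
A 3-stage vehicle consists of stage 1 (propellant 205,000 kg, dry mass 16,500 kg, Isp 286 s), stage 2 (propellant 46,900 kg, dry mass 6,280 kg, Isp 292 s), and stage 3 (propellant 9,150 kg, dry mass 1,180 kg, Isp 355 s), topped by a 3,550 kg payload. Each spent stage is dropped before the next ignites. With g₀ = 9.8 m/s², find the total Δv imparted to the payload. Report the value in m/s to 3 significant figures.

Δv ≈ 10700 m/s

Ignition mass of stage 1 = 205,000+16,500 + 46,900+6,280 + 9,150+1,180 + 3,550 = 288,560 kg.
Stage 1: m₀ = 288,560 kg, m_f = 288,560 − 205,000 = 83,560 kg; Δv = 286×9.8×ln(3.453) = 2802.8×1.2393 ≈ 3474 m/s.
Stage 2: m₀ = 67,060 kg, m_f = 67,060 − 46,900 = 20,160 kg; Δv = 292×9.8×ln(3.326) = 2861.6×1.2019 ≈ 3439 m/s.
Stage 3: m₀ = 13,880 kg, m_f = 13,880 − 9,150 = 4,730 kg; Δv = 355×9.8×ln(2.934) = 3479.0×1.0765 ≈ 3745 m/s.
Total Δv = 3474 + 3439 + 3745 = 10658 m/s.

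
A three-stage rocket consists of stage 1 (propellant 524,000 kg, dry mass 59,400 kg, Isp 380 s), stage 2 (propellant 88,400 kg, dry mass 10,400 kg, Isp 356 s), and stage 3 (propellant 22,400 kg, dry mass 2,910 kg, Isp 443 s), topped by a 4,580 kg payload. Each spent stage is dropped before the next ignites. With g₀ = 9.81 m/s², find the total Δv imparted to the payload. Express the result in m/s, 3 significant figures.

Ignition mass of stage 1 = 524,000+59,400 + 88,400+10,400 + 22,400+2,910 + 4,580 = 712,090 kg.
Stage 1: m₀ = 712,090 kg, m_f = 712,090 − 524,000 = 188,090 kg; Δv = 380×9.81×ln(3.786) = 3727.8×1.3313 ≈ 4963 m/s.
Stage 2: m₀ = 128,690 kg, m_f = 128,690 − 88,400 = 40,290 kg; Δv = 356×9.81×ln(3.194) = 3492.4×1.1613 ≈ 4056 m/s.
Stage 3: m₀ = 29,890 kg, m_f = 29,890 − 22,400 = 7,490 kg; Δv = 443×9.81×ln(3.991) = 4345.8×1.3840 ≈ 6014 m/s.
Total Δv = 4963 + 4056 + 6014 = 15033 m/s.

Δv ≈ 15000 m/s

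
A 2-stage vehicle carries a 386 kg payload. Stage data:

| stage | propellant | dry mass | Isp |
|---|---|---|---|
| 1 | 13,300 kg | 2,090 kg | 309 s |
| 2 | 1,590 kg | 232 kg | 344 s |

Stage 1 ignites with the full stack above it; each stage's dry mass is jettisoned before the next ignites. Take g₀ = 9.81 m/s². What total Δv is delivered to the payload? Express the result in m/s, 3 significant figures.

Ignition mass of stage 1 = 13,300+2,090 + 1,590+232 + 386 = 17,598 kg.
Stage 1: m₀ = 17,598 kg, m_f = 17,598 − 13,300 = 4,298 kg; Δv = 309×9.81×ln(4.094) = 3031.3×1.4096 ≈ 4273 m/s.
Stage 2: m₀ = 2,208 kg, m_f = 2,208 − 1,590 = 618 kg; Δv = 344×9.81×ln(3.573) = 3374.6×1.2734 ≈ 4297 m/s.
Total Δv = 4273 + 4297 = 8570 m/s.

Δv ≈ 8570 m/s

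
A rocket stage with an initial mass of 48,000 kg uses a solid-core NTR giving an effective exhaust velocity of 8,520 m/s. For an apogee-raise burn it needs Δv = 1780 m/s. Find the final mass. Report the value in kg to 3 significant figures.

final mass ≈ 39000 kg

Rocket equation: m₀/m_f = exp(Δv / v_e) = exp(1780 / 8520.0) = exp(0.2089) = 1.2323.
m_f = m₀ / 1.2323 = 48,000 / 1.2323 = 38,951.6 kg.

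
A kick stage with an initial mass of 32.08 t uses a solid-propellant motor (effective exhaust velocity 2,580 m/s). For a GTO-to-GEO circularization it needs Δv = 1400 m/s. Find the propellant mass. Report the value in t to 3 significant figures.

m₀/m_f = exp(Δv / v_e) = exp(1400 / 2580.0) = exp(0.5426) = 1.7205.
m_f = 32.08 / 1.7205 = 18.6457 t, so propellant = m₀ − m_f = 32.08 − 18.6457 = 13.4343 t.

propellant mass ≈ 13.4 t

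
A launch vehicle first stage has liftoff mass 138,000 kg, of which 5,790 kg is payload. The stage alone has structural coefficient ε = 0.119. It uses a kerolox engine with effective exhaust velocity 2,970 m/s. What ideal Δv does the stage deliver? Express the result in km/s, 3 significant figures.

Stage wet mass = m₀ − payload = 138,000 − 5,790 = 132,210 kg.
Stage dry mass = ε × stage wet mass = 0.119 × 132,210 = 15,733 kg.
Burnout mass m_f = stage dry + payload = 15,733 + 5,790 = 21,523 kg.
From the ideal rocket equation, Δv = v_e · ln(138,000/21,523) = 2970.0 × ln(6.412) = 2970.0 × 1.8581 ≈ 5519 m/s.

Δv ≈ 5.52 km/s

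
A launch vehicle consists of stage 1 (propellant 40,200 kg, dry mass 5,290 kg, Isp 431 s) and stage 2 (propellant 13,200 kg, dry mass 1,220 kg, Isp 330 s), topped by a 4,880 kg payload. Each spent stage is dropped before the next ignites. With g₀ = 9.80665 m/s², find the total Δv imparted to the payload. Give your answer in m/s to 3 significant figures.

Ignition mass of stage 1 = 40,200+5,290 + 13,200+1,220 + 4,880 = 64,790 kg.
Stage 1: m₀ = 64,790 kg, m_f = 64,790 − 40,200 = 24,590 kg; Δv = 431×9.80665×ln(2.635) = 4226.7×0.9688 ≈ 4095 m/s.
Stage 2: m₀ = 19,300 kg, m_f = 19,300 − 13,200 = 6,100 kg; Δv = 330×9.80665×ln(3.164) = 3236.2×1.1518 ≈ 3728 m/s.
Total Δv = 4095 + 3728 = 7823 m/s.

Δv ≈ 7820 m/s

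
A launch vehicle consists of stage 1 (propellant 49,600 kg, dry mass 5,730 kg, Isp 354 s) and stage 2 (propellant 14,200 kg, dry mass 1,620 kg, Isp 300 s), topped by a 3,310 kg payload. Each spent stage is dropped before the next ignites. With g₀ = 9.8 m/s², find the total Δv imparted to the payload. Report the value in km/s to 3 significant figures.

Ignition mass of stage 1 = 49,600+5,730 + 14,200+1,620 + 3,310 = 74,460 kg.
Stage 1: m₀ = 74,460 kg, m_f = 74,460 − 49,600 = 24,860 kg; Δv = 354×9.8×ln(2.995) = 3469.2×1.0970 ≈ 3806 m/s.
Stage 2: m₀ = 19,130 kg, m_f = 19,130 − 14,200 = 4,930 kg; Δv = 300×9.8×ln(3.88) = 2940.0×1.3559 ≈ 3986 m/s.
Total Δv = 3806 + 3986 = 7792 m/s.

Δv ≈ 7.79 km/s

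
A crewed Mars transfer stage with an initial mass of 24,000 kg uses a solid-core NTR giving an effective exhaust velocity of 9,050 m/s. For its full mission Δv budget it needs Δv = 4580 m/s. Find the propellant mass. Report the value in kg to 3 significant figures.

From the ideal rocket equation, m₀/m_f = exp(Δv / v_e) = exp(4580 / 9050.0) = exp(0.5061) = 1.6588.
m_f = 24,000 / 1.6588 = 14,468.3 kg, so propellant = m₀ − m_f = 24,000 − 14,468.3 = 9,531.7 kg.

propellant mass ≈ 9530 kg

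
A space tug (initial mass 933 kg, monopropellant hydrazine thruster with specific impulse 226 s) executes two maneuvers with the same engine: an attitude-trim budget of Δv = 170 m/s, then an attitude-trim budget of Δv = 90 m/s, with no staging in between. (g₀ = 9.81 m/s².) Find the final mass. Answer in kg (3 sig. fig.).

v_e = Isp · g₀ = 226 × 9.81 = 2217.1 m/s.
After the first burn: m = 933 × exp(−170/2217.1) = 933 × 0.92619 = 864.135 kg.
After the second burn: m = 864.135 × exp(−90/2217.1) = 864.135 × 0.96022 = 829.76 kg.

final mass ≈ 830 kg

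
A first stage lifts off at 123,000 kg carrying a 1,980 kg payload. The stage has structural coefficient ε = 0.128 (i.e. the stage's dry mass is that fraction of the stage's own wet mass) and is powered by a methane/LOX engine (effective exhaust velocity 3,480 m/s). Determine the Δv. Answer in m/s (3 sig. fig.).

Stage wet mass = m₀ − payload = 123,000 − 1,980 = 121,020 kg.
Stage dry mass = ε × stage wet mass = 0.128 × 121,020 = 15,490.6 kg.
Burnout mass m_f = stage dry + payload = 15,490.6 + 1,980 = 17,470.6 kg.
From the ideal rocket equation, Δv = v_e · ln(123,000/17,470.6) = 3480.0 × ln(7.04) = 3480.0 × 1.9517 ≈ 6792 m/s.

Δv ≈ 6790 m/s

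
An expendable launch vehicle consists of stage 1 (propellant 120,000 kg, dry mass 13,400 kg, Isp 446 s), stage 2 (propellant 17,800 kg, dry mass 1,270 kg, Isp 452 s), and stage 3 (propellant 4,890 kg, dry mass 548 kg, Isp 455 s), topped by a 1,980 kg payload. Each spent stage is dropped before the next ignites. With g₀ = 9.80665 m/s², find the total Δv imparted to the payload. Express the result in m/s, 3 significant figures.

Ignition mass of stage 1 = 120,000+13,400 + 17,800+1,270 + 4,890+548 + 1,980 = 159,888 kg.
Stage 1: m₀ = 159,888 kg, m_f = 159,888 − 120,000 = 39,888 kg; Δv = 446×9.80665×ln(4.008) = 4373.8×1.3884 ≈ 6073 m/s.
Stage 2: m₀ = 26,488 kg, m_f = 26,488 − 17,800 = 8,688 kg; Δv = 452×9.80665×ln(3.049) = 4432.6×1.1147 ≈ 4941 m/s.
Stage 3: m₀ = 7,418 kg, m_f = 7,418 − 4,890 = 2,528 kg; Δv = 455×9.80665×ln(2.934) = 4462.0×1.0765 ≈ 4803 m/s.
Total Δv = 6073 + 4941 + 4803 = 15817 m/s.

Δv ≈ 15800 m/s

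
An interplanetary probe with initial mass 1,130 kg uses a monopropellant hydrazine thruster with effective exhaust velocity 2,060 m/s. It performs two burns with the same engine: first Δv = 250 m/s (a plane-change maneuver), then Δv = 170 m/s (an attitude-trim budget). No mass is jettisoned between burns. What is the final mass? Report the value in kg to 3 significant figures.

After the first burn: m = 1130 × exp(−250/2060.0) = 1130 × 0.88572 = 1,000.86 kg.
After the second burn: m = 1,000.86 × exp(−170/2060.0) = 1,000.86 × 0.92079 = 921.582 kg.

final mass ≈ 922 kg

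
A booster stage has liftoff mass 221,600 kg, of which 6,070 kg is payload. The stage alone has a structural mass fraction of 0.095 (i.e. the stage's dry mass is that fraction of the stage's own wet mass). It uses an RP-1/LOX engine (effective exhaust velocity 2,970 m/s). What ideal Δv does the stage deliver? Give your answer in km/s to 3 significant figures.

Stage wet mass = m₀ − payload = 221,600 − 6,070 = 215,530 kg.
Stage dry mass = ε × stage wet mass = 0.095 × 215,530 = 20,475.4 kg.
Burnout mass m_f = stage dry + payload = 20,475.4 + 6,070 = 26,545.4 kg.
Using Δv = v_e ln(m₀/m_f): Δv = v_e · ln(221,600/26,545.4) = 2970.0 × ln(8.348) = 2970.0 × 2.1220 ≈ 6302 m/s.

Δv ≈ 6.30 km/s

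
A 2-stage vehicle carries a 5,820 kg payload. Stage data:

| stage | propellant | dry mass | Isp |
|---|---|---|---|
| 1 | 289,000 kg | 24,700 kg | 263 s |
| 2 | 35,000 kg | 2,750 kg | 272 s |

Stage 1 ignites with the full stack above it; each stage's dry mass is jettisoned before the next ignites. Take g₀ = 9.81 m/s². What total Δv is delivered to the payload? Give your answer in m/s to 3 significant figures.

Ignition mass of stage 1 = 289,000+24,700 + 35,000+2,750 + 5,820 = 357,270 kg.
Stage 1: m₀ = 357,270 kg, m_f = 357,270 − 289,000 = 68,270 kg; Δv = 263×9.81×ln(5.233) = 2580.0×1.6550 ≈ 4270 m/s.
Stage 2: m₀ = 43,570 kg, m_f = 43,570 − 35,000 = 8,570 kg; Δv = 272×9.81×ln(5.084) = 2668.3×1.6261 ≈ 4339 m/s.
Total Δv = 4270 + 4339 = 8609 m/s.

Δv ≈ 8610 m/s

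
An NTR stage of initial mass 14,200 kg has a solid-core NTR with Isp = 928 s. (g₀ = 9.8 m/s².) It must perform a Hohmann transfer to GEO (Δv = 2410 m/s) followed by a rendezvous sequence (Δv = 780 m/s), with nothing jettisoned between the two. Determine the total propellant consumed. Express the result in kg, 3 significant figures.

v_e = Isp · g₀ = 928 × 9.8 = 9094.4 m/s.
After the first burn: m = 14200 × exp(−2410/9094.4) = 14200 × 0.76721 = 10,894.4 kg.
After the second burn: m = 10,894.4 × exp(−780/9094.4) = 10,894.4 × 0.91781 = 9,998.99 kg.
Total propellant = m₀ − m_final = 14200 − 9,998.99 = 4,201.01 kg.

total propellant consumed ≈ 4200 kg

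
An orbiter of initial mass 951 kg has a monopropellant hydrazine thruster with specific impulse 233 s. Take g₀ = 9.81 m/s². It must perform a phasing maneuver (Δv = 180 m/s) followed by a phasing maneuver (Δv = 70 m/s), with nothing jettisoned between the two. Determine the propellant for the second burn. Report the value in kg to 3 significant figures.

v_e = Isp · g₀ = 233 × 9.81 = 2285.7 m/s.
After the first burn: m = 951 × exp(−180/2285.7) = 951 × 0.92427 = 878.981 kg.
After the second burn: m = 878.981 × exp(−70/2285.7) = 878.981 × 0.96984 = 852.471 kg.
Second-burn propellant = 878.981 − 852.471 = 26.51 kg.

propellant for the second burn ≈ 26.5 kg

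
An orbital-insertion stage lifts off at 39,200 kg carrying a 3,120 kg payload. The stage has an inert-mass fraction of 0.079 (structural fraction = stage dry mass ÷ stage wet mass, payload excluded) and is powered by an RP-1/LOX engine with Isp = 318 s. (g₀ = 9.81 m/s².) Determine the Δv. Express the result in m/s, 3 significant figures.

Stage wet mass = m₀ − payload = 39,200 − 3,120 = 36,080 kg.
Stage dry mass = ε × stage wet mass = 0.079 × 36,080 = 2,850.32 kg.
Burnout mass m_f = stage dry + payload = 2,850.32 + 3,120 = 5,970.32 kg.
v_e = Isp · g₀ = 318 × 9.81 = 3119.6 m/s.
Δv = v_e · ln(39,200/5,970.32) = 3119.6 × ln(6.566) = 3119.6 × 1.8819 ≈ 5871 m/s.

Δv ≈ 5870 m/s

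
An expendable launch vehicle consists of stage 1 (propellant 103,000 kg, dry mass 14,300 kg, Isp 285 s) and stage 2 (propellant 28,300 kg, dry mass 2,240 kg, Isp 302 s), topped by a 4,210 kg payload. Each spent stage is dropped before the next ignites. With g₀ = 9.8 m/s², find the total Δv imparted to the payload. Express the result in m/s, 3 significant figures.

Ignition mass of stage 1 = 103,000+14,300 + 28,300+2,240 + 4,210 = 152,050 kg.
Stage 1: m₀ = 152,050 kg, m_f = 152,050 − 103,000 = 49,050 kg; Δv = 285×9.8×ln(3.1) = 2793.0×1.1314 ≈ 3160 m/s.
Stage 2: m₀ = 34,750 kg, m_f = 34,750 − 28,300 = 6,450 kg; Δv = 302×9.8×ln(5.388) = 2959.6×1.6841 ≈ 4984 m/s.
Total Δv = 3160 + 4984 = 8144 m/s.

Δv ≈ 8140 m/s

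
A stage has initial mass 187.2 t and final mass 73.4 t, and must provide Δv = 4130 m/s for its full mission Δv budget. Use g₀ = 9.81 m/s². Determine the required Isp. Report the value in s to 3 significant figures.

ln(m₀/m_f) = ln(187200/73400) = ln(2.55) = 0.9363.
Rocket equation: v_e = Δv / ln(m₀/m_f) = 4130 / 0.9363 = 4411.2 m/s.
Isp = v_e / g₀ = 4411.2 / 9.81 = 449.7 s.

Isp ≈ 450 s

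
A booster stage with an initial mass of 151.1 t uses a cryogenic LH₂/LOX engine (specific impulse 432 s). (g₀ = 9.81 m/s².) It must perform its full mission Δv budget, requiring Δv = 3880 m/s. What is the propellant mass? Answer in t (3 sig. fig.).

v_e = Isp · g₀ = 432 × 9.81 = 4237.9 m/s.
Using Δv = v_e ln(m₀/m_f): m₀/m_f = exp(Δv / v_e) = exp(3880 / 4237.9) = exp(0.9155) = 2.4981.
m_f = 151.1 / 2.4981 = 60.486 t, so propellant = m₀ − m_f = 151.1 − 60.486 = 90.614 t.

propellant mass ≈ 90.6 t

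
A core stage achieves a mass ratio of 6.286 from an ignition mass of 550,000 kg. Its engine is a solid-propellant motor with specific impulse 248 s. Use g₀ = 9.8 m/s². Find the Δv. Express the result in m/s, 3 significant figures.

v_e = Isp · g₀ = 248 × 9.8 = 2430.4 m/s.
Δv = v_e · ln(6.286) = 2430.4 × 1.8383 ≈ 4467.9 m/s.

Δv ≈ 4470 m/s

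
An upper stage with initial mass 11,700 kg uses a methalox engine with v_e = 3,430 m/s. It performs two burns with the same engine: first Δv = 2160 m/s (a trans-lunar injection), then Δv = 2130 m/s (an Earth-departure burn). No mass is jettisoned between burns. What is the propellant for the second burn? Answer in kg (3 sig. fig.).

propellant for the second burn ≈ 2880 kg

After the first burn: m = 11700 × exp(−2160/3430.0) = 11700 × 0.53273 = 6,232.94 kg.
After the second burn: m = 6,232.94 × exp(−2130/3430.0) = 6,232.94 × 0.53741 = 3,349.64 kg.
Second-burn propellant = 6,232.94 − 3,349.64 = 2,883.3 kg.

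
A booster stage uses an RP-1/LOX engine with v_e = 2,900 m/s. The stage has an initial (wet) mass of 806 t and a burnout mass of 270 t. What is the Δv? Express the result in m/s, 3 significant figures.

From the ideal rocket equation, Δv = v_e · ln(m₀/m_f) = 2900.0 × ln(2.985) = 2900.0 × 1.0937 ≈ 3171.6 m/s.

Δv ≈ 3170 m/s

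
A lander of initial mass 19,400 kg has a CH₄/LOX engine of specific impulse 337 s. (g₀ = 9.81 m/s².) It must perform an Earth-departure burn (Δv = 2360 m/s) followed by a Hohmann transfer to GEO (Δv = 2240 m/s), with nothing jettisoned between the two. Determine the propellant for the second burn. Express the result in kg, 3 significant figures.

propellant for the second burn ≈ 4680 kg

v_e = Isp · g₀ = 337 × 9.81 = 3306.0 m/s.
After the first burn: m = 19400 × exp(−2360/3306.0) = 19400 × 0.48975 = 9,501.15 kg.
After the second burn: m = 9,501.15 × exp(−2240/3306.0) = 9,501.15 × 0.50785 = 4,825.16 kg.
Second-burn propellant = 9,501.15 − 4,825.16 = 4,675.99 kg.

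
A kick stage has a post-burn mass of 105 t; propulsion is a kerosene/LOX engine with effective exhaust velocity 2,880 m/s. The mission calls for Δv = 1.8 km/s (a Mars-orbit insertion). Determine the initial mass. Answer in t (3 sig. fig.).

m₀/m_f = exp(Δv / v_e) = exp(1800 / 2880.0) = exp(0.6250) = 1.8682.
m₀ = m_f × 1.8682 = 105 × 1.8682 = 196.161 t.

initial mass ≈ 196 t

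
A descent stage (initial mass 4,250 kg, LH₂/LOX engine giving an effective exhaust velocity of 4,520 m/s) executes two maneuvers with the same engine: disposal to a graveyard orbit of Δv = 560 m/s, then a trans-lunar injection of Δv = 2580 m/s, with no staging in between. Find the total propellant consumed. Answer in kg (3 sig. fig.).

total propellant consumed ≈ 2130 kg

After the first burn: m = 4250 × exp(−560/4520.0) = 4250 × 0.88347 = 3,754.75 kg.
After the second burn: m = 3,754.75 × exp(−2580/4520.0) = 3,754.75 × 0.56508 = 2,121.73 kg.
Total propellant = m₀ − m_final = 4250 − 2,121.73 = 2,128.27 kg.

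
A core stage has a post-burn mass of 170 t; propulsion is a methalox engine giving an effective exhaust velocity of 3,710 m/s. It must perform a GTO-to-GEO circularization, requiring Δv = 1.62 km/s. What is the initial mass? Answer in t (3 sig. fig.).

initial mass ≈ 263 t

By the Tsiolkovsky rocket equation, m₀/m_f = exp(Δv / v_e) = exp(1620 / 3710.0) = exp(0.4367) = 1.5475.
m₀ = m_f × 1.5475 = 170 × 1.5475 = 263.075 t.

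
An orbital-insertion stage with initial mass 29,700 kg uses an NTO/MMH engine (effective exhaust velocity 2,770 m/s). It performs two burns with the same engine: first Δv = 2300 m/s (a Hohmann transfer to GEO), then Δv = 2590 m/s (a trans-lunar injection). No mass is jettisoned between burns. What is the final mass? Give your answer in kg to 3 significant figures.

After the first burn: m = 29700 × exp(−2300/2770.0) = 29700 × 0.43591 = 12,946.5 kg.
After the second burn: m = 12,946.5 × exp(−2590/2770.0) = 12,946.5 × 0.39258 = 5,082.54 kg.

final mass ≈ 5080 kg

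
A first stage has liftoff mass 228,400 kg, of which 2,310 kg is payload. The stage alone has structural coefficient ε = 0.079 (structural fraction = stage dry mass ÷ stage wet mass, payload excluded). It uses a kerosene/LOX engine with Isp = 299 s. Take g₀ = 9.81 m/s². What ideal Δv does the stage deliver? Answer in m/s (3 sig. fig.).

Stage wet mass = m₀ − payload = 228,400 − 2,310 = 226,090 kg.
Stage dry mass = ε × stage wet mass = 0.079 × 226,090 = 17,861.1 kg.
Burnout mass m_f = stage dry + payload = 17,861.1 + 2,310 = 20,171.1 kg.
v_e = Isp · g₀ = 299 × 9.81 = 2933.2 m/s.
Δv = v_e · ln(228,400/20,171.1) = 2933.2 × ln(11.32) = 2933.2 × 2.4268 ≈ 7118 m/s.

Δv ≈ 7120 m/s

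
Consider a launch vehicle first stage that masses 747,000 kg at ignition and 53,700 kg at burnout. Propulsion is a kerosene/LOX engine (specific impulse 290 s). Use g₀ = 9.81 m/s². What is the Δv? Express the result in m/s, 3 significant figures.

v_e = Isp · g₀ = 290 × 9.81 = 2844.9 m/s.
Δv = v_e · ln(m₀/m_f) = 2844.9 × ln(13.91) = 2844.9 × 2.6327 ≈ 7489.6 m/s.

Δv ≈ 7490 m/s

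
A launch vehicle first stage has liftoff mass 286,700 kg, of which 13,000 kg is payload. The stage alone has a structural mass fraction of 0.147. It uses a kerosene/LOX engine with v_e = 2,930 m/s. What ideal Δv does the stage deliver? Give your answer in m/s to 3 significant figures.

Δv ≈ 4930 m/s

Stage wet mass = m₀ − payload = 286,700 − 13,000 = 273,700 kg.
Stage dry mass = ε × stage wet mass = 0.147 × 273,700 = 40,233.9 kg.
Burnout mass m_f = stage dry + payload = 40,233.9 + 13,000 = 53,233.9 kg.
Rocket equation: Δv = v_e · ln(286,700/53,233.9) = 2930.0 × ln(5.386) = 2930.0 × 1.6837 ≈ 4933 m/s.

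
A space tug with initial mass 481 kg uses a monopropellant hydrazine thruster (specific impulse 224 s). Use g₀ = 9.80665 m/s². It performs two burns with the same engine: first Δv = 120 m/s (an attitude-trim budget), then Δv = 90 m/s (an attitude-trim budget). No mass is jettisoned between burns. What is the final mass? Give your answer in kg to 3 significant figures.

v_e = Isp · g₀ = 224 × 9.80665 = 2196.7 m/s.
After the first burn: m = 481 × exp(−120/2196.7) = 481 × 0.94684 = 455.43 kg.
After the second burn: m = 455.43 × exp(−90/2196.7) = 455.43 × 0.95986 = 437.149 kg.

final mass ≈ 437 kg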